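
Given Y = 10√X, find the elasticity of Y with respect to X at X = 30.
Elasticity = 1/2

Elasticity = (dY/dX) · (X/Y)

dY/dX = 5/√X
At X = 30: dY/dX = √30/6, Y = 10·√30

Elasticity = (√30/6) · (30 / (10·√30)) = 1/2

Interpretation: for a small percentage change in X, the percentage change in Y is approximately 0.50 times as large.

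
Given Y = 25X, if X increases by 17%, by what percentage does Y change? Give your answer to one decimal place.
17.0%

For Y = 25X:
If X → X(1 + 0.17)
Then Y → Y · (1 + 0.17)^1
     = Y · 1.1700

Percentage change = ((1 + 0.17)^1 − 1) × 100% = 17.0%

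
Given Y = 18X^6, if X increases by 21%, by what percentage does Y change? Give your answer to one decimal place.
213.8%

For Y = 18X^6:
If X → X(1 + 0.21)
Then Y → Y · (1 + 0.21)^6
     ≈ Y · 3.1384

Percentage change = ((1 + 0.21)^6 − 1) × 100% ≈ 213.8%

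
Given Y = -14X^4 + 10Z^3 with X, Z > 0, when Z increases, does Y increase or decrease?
Y increases

Taking the partial derivative:
∂Y/∂Z = 30Z^2

∂Y/∂Z = 30Z^2 > 0 (assuming positive values)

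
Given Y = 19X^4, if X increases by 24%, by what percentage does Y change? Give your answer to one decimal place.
136.4%

For Y = 19X^4:
If X → X(1 + 0.24)
Then Y → Y · (1 + 0.24)^4
     ≈ Y · 2.3642

Percentage change = ((1 + 0.24)^4 − 1) × 100% ≈ 136.4%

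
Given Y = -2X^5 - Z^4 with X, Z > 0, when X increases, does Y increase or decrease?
Y decreases

Taking the partial derivative:
∂Y/∂X = -10X^4

∂Y/∂X = -10X^4 < 0 (assuming positive values)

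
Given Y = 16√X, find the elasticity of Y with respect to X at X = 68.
Elasticity = 1/2

Elasticity = (dY/dX) · (X/Y)

dY/dX = 8/√X
At X = 68: dY/dX = 4·√17/17, Y = 32·√17

Elasticity = (4·√17/17) · (68 / (32·√17)) = 1/2

Interpretation: for a small percentage change in X, the percentage change in Y is approximately 0.50 times as large.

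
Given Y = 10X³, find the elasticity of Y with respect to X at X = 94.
Elasticity = 3

Elasticity = (dY/dX) · (X/Y)

dY/dX = 30·X²
At X = 94: dY/dX = 265080, Y = 8305840

Elasticity = 265080 · (94 / 8305840) = 3

Interpretation: for a small percentage change in X, the percentage change in Y is approximately 3.00 times as large.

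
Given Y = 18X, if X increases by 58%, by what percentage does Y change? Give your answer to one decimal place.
58.0%

For Y = 18X:
If X → X(1 + 0.58)
Then Y → Y · (1 + 0.58)^1
     = Y · 1.5800

Percentage change = ((1 + 0.58)^1 − 1) × 100% = 58.0%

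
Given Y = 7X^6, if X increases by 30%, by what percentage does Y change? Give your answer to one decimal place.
382.7%

For Y = 7X^6:
If X → X(1 + 0.3)
Then Y → Y · (1 + 0.3)^6
     ≈ Y · 4.8268

Percentage change = ((1 + 0.3)^6 − 1) × 100% ≈ 382.7%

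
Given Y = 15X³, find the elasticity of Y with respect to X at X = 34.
Elasticity = 3

Elasticity = (dY/dX) · (X/Y)

dY/dX = 45·X²
At X = 34: dY/dX = 52020, Y = 589560

Elasticity = 52020 · (34 / 589560) = 3

Interpretation: for a small percentage change in X, the percentage change in Y is approximately 3.00 times as large.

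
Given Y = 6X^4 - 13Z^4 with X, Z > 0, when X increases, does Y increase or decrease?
Y increases

Taking the partial derivative:
∂Y/∂X = 24X^3

∂Y/∂X = 24X^3 > 0 (assuming positive values)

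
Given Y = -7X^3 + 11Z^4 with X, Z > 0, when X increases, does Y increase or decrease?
Y decreases

Taking the partial derivative:
∂Y/∂X = -21X^2

∂Y/∂X = -21X^2 < 0 (assuming positive values)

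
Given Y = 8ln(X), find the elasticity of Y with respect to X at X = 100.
Elasticity = 1/ln(100) ≈ 0.2171

Elasticity = (dY/dX) · (X/Y)

dY/dX = 8/X
At X = 100: dY/dX = 2/25, Y = 8·ln(100)

Elasticity = (2/25) · (100 / (8·ln(100))) = 1/ln(100) ≈ 0.2171

Interpretation: for a small percentage change in X, the percentage change in Y is approximately 0.22 times as large.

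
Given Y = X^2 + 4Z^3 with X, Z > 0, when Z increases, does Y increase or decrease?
Y increases

Taking the partial derivative:
∂Y/∂Z = 12Z^2

∂Y/∂Z = 12Z^2 > 0 (assuming positive values)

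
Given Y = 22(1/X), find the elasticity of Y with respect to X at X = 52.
Elasticity = -1

Elasticity = (dY/dX) · (X/Y)

dY/dX = -22/X²
At X = 52: dY/dX = -11/1352, Y = 11/26

Elasticity = (-11/1352) · (52 / (11/26)) = -1

Interpretation: for a small percentage change in X, the percentage change in Y is approximately -1.00 times as large.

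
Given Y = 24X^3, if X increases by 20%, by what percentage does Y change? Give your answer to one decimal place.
72.8%

For Y = 24X^3:
If X → X(1 + 0.2)
Then Y → Y · (1 + 0.2)^3
     = Y · 1.7280

Percentage change = ((1 + 0.2)^3 − 1) × 100% = 72.8%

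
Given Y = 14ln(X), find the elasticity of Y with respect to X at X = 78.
Elasticity = 1/ln(78) ≈ 0.2295

Elasticity = (dY/dX) · (X/Y)

dY/dX = 14/X
At X = 78: dY/dX = 7/39, Y = 14·ln(78)

Elasticity = (7/39) · (78 / (14·ln(78))) = 1/ln(78) ≈ 0.2295

Interpretation: for a small percentage change in X, the percentage change in Y is approximately 0.23 times as large.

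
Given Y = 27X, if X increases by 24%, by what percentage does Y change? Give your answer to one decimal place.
24.0%

For Y = 27X:
If X → X(1 + 0.24)
Then Y → Y · (1 + 0.24)^1
     = Y · 1.2400

Percentage change = ((1 + 0.24)^1 − 1) × 100% = 24.0%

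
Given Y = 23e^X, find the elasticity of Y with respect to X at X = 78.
Elasticity = 78

Elasticity = (dY/dX) · (X/Y)

dY/dX = 23·e^X
At X = 78: dY/dX = 23·e^78, Y = 23·e^78

Elasticity = (23·e^78) · (78 / (23·e^78)) = 78

Interpretation: for a small percentage change in X, the percentage change in Y is approximately 78.00 times as large.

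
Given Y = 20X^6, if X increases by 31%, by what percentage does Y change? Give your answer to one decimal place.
405.4%

For Y = 20X^6:
If X → X(1 + 0.31)
Then Y → Y · (1 + 0.31)^6
     ≈ Y · 5.0539

Percentage change = ((1 + 0.31)^6 − 1) × 100% ≈ 405.4%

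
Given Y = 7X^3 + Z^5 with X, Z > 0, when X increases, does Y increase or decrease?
Y increases

Taking the partial derivative:
∂Y/∂X = 21X^2

∂Y/∂X = 21X^2 > 0 (assuming positive values)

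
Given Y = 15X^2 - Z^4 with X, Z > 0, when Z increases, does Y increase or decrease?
Y decreases

Taking the partial derivative:
∂Y/∂Z = -4Z^3

∂Y/∂Z = -4Z^3 < 0 (assuming positive values)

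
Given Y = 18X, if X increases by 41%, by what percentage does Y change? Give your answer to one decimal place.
41.0%

For Y = 18X:
If X → X(1 + 0.41)
Then Y → Y · (1 + 0.41)^1
     = Y · 1.4100

Percentage change = ((1 + 0.41)^1 − 1) × 100% = 41.0%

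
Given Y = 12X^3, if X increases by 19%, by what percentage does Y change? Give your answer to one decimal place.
68.5%

For Y = 12X^3:
If X → X(1 + 0.19)
Then Y → Y · (1 + 0.19)^3
     ≈ Y · 1.6852

Percentage change = ((1 + 0.19)^3 − 1) × 100% ≈ 68.5%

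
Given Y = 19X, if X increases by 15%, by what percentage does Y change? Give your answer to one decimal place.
15.0%

For Y = 19X:
If X → X(1 + 0.15)
Then Y → Y · (1 + 0.15)^1
     = Y · 1.1500

Percentage change = ((1 + 0.15)^1 − 1) × 100% = 15.0%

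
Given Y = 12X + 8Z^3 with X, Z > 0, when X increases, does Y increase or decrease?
Y increases

Taking the partial derivative:
∂Y/∂X = 12

∂Y/∂X = 12 > 0 (assuming positive values)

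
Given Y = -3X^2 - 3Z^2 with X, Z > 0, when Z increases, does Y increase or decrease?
Y decreases

Taking the partial derivative:
∂Y/∂Z = -6Z

∂Y/∂Z = -6Z < 0 (assuming positive values)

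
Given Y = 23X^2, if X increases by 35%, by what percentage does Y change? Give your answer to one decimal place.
82.3%

For Y = 23X^2:
If X → X(1 + 0.35)
Then Y → Y · (1 + 0.35)^2
     = Y · 1.8225

Percentage change = ((1 + 0.35)^2 − 1) × 100% ≈ 82.3%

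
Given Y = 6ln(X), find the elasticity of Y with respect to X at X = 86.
Elasticity = 1/ln(86) ≈ 0.2245

Elasticity = (dY/dX) · (X/Y)

dY/dX = 6/X
At X = 86: dY/dX = 3/43, Y = 6·ln(86)

Elasticity = (3/43) · (86 / (6·ln(86))) = 1/ln(86) ≈ 0.2245

Interpretation: for a small percentage change in X, the percentage change in Y is approximately 0.22 times as large.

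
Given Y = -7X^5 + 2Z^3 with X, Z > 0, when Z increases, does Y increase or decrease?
Y increases

Taking the partial derivative:
∂Y/∂Z = 6Z^2

∂Y/∂Z = 6Z^2 > 0 (assuming positive values)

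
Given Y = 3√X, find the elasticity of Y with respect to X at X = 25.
Elasticity = 1/2

Elasticity = (dY/dX) · (X/Y)

dY/dX = 3/(2·√X)
At X = 25: dY/dX = 3/10, Y = 15

Elasticity = (3/10) · (25 / 15) = 1/2

Interpretation: for a small percentage change in X, the percentage change in Y is approximately 0.50 times as large.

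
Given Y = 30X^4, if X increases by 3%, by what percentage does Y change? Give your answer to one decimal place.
12.6%

For Y = 30X^4:
If X → X(1 + 0.03)
Then Y → Y · (1 + 0.03)^4
     ≈ Y · 1.1255

Percentage change = ((1 + 0.03)^4 − 1) × 100% ≈ 12.6%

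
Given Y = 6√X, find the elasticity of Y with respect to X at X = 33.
Elasticity = 1/2

Elasticity = (dY/dX) · (X/Y)

dY/dX = 3/√X
At X = 33: dY/dX = √33/11, Y = 6·√33

Elasticity = (√33/11) · (33 / (6·√33)) = 1/2

Interpretation: for a small percentage change in X, the percentage change in Y is approximately 0.50 times as large.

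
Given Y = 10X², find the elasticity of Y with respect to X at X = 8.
Elasticity = 2

Elasticity = (dY/dX) · (X/Y)

dY/dX = 20·X
At X = 8: dY/dX = 160, Y = 640

Elasticity = 160 · (8 / 640) = 2

Interpretation: for a small percentage change in X, the percentage change in Y is approximately 2.00 times as large.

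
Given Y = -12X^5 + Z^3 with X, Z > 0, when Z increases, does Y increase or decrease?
Y increases

Taking the partial derivative:
∂Y/∂Z = 3Z^2

∂Y/∂Z = 3Z^2 > 0 (assuming positive values)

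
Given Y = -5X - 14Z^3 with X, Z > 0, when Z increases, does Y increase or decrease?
Y decreases

Taking the partial derivative:
∂Y/∂Z = -42Z^2

∂Y/∂Z = -42Z^2 < 0 (assuming positive values)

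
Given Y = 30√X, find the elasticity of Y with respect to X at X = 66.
Elasticity = 1/2

Elasticity = (dY/dX) · (X/Y)

dY/dX = 15/√X
At X = 66: dY/dX = 5·√66/22, Y = 30·√66

Elasticity = (5·√66/22) · (66 / (30·√66)) = 1/2

Interpretation: for a small percentage change in X, the percentage change in Y is approximately 0.50 times as large.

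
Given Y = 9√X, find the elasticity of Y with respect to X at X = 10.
Elasticity = 1/2

Elasticity = (dY/dX) · (X/Y)

dY/dX = 9/(2·√X)
At X = 10: dY/dX = 9·√10/20, Y = 9·√10

Elasticity = (9·√10/20) · (10 / (9·√10)) = 1/2

Interpretation: for a small percentage change in X, the percentage change in Y is approximately 0.50 times as large.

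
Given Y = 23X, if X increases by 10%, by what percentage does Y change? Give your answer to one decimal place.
10.0%

For Y = 23X:
If X → X(1 + 0.1)
Then Y → Y · (1 + 0.1)^1
     = Y · 1.1000

Percentage change = ((1 + 0.1)^1 − 1) × 100% = 10.0%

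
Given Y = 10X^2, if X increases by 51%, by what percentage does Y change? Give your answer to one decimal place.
128.0%

For Y = 10X^2:
If X → X(1 + 0.51)
Then Y → Y · (1 + 0.51)^2
     = Y · 2.2801

Percentage change = ((1 + 0.51)^2 − 1) × 100% ≈ 128.0%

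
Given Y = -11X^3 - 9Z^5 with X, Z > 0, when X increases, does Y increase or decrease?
Y decreases

Taking the partial derivative:
∂Y/∂X = -33X^2

∂Y/∂X = -33X^2 < 0 (assuming positive values)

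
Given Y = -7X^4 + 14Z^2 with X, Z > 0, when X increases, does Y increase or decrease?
Y decreases

Taking the partial derivative:
∂Y/∂X = -28X^3

∂Y/∂X = -28X^3 < 0 (assuming positive values)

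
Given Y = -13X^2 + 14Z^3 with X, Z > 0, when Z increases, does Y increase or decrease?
Y increases

Taking the partial derivative:
∂Y/∂Z = 42Z^2

∂Y/∂Z = 42Z^2 > 0 (assuming positive values)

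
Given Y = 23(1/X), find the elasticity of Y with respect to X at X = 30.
Elasticity = -1

Elasticity = (dY/dX) · (X/Y)

dY/dX = -23/X²
At X = 30: dY/dX = -23/900, Y = 23/30

Elasticity = (-23/900) · (30 / (23/30)) = -1

Interpretation: for a small percentage change in X, the percentage change in Y is approximately -1.00 times as large.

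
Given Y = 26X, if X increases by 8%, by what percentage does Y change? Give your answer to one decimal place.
8.0%

For Y = 26X:
If X → X(1 + 0.08)
Then Y → Y · (1 + 0.08)^1
     = Y · 1.0800

Percentage change = ((1 + 0.08)^1 − 1) × 100% = 8.0%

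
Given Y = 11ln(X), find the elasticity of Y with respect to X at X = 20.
Elasticity = 1/ln(20) ≈ 0.3338

Elasticity = (dY/dX) · (X/Y)

dY/dX = 11/X
At X = 20: dY/dX = 11/20, Y = 11·ln(20)

Elasticity = (11/20) · (20 / (11·ln(20))) = 1/ln(20) ≈ 0.3338

Interpretation: for a small percentage change in X, the percentage change in Y is approximately 0.33 times as large.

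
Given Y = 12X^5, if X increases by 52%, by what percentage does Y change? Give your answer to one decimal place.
711.4%

For Y = 12X^5:
If X → X(1 + 0.52)
Then Y → Y · (1 + 0.52)^5
     ≈ Y · 8.1137

Percentage change = ((1 + 0.52)^5 − 1) × 100% ≈ 711.4%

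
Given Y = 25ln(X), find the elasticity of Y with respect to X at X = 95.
Elasticity = 1/ln(95) ≈ 0.2196

Elasticity = (dY/dX) · (X/Y)

dY/dX = 25/X
At X = 95: dY/dX = 5/19, Y = 25·ln(95)

Elasticity = (5/19) · (95 / (25·ln(95))) = 1/ln(95) ≈ 0.2196

Interpretation: for a small percentage change in X, the percentage change in Y is approximately 0.22 times as large.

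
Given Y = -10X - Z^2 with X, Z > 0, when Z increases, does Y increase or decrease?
Y decreases

Taking the partial derivative:
∂Y/∂Z = -2Z

∂Y/∂Z = -2Z < 0 (assuming positive values)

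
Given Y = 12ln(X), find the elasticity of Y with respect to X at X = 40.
Elasticity = 1/ln(40) ≈ 0.2711

Elasticity = (dY/dX) · (X/Y)

dY/dX = 12/X
At X = 40: dY/dX = 3/10, Y = 12·ln(40)

Elasticity = (3/10) · (40 / (12·ln(40))) = 1/ln(40) ≈ 0.2711

Interpretation: for a small percentage change in X, the percentage change in Y is approximately 0.27 times as large.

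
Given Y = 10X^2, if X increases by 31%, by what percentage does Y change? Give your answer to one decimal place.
71.6%

For Y = 10X^2:
If X → X(1 + 0.31)
Then Y → Y · (1 + 0.31)^2
     = Y · 1.7161

Percentage change = ((1 + 0.31)^2 − 1) × 100% ≈ 71.6%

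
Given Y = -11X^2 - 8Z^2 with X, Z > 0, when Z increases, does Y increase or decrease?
Y decreases

Taking the partial derivative:
∂Y/∂Z = -16Z

∂Y/∂Z = -16Z < 0 (assuming positive values)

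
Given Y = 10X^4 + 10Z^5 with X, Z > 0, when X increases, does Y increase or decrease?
Y increases

Taking the partial derivative:
∂Y/∂X = 40X^3

∂Y/∂X = 40X^3 > 0 (assuming positive values)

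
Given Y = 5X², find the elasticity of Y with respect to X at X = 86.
Elasticity = 2

Elasticity = (dY/dX) · (X/Y)

dY/dX = 10·X
At X = 86: dY/dX = 860, Y = 36980

Elasticity = 860 · (86 / 36980) = 2

Interpretation: for a small percentage change in X, the percentage change in Y is approximately 2.00 times as large.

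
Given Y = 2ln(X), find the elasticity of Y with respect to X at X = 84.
Elasticity = 1/ln(84) ≈ 0.2257

Elasticity = (dY/dX) · (X/Y)

dY/dX = 2/X
At X = 84: dY/dX = 1/42, Y = 2·ln(84)

Elasticity = (1/42) · (84 / (2·ln(84))) = 1/ln(84) ≈ 0.2257

Interpretation: for a small percentage change in X, the percentage change in Y is approximately 0.23 times as large.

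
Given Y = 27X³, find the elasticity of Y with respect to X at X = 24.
Elasticity = 3

Elasticity = (dY/dX) · (X/Y)

dY/dX = 81·X²
At X = 24: dY/dX = 46656, Y = 373248

Elasticity = 46656 · (24 / 373248) = 3

Interpretation: for a small percentage change in X, the percentage change in Y is approximately 3.00 times as large.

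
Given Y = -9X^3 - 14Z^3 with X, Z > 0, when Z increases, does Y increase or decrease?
Y decreases

Taking the partial derivative:
∂Y/∂Z = -42Z^2

∂Y/∂Z = -42Z^2 < 0 (assuming positive values)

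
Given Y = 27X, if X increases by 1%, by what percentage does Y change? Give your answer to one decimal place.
1.0%

For Y = 27X:
If X → X(1 + 0.01)
Then Y → Y · (1 + 0.01)^1
     = Y · 1.0100

Percentage change = ((1 + 0.01)^1 − 1) × 100% = 1.0%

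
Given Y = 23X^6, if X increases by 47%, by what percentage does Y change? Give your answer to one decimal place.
909.0%

For Y = 23X^6:
If X → X(1 + 0.47)
Then Y → Y · (1 + 0.47)^6
     ≈ Y · 10.0903

Percentage change = ((1 + 0.47)^6 − 1) × 100% ≈ 909.0%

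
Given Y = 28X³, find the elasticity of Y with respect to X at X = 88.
Elasticity = 3

Elasticity = (dY/dX) · (X/Y)

dY/dX = 84·X²
At X = 88: dY/dX = 650496, Y = 19081216

Elasticity = 650496 · (88 / 19081216) = 3

Interpretation: for a small percentage change in X, the percentage change in Y is approximately 3.00 times as large.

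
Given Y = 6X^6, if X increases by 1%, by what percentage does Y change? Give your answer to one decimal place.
6.2%

For Y = 6X^6:
If X → X(1 + 0.01)
Then Y → Y · (1 + 0.01)^6
     ≈ Y · 1.0615

Percentage change = ((1 + 0.01)^6 − 1) × 100% ≈ 6.2%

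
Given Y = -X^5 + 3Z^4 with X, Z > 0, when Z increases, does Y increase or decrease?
Y increases

Taking the partial derivative:
∂Y/∂Z = 12Z^3

∂Y/∂Z = 12Z^3 > 0 (assuming positive values)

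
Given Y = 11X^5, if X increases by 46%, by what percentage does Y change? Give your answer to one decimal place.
563.4%

For Y = 11X^5:
If X → X(1 + 0.46)
Then Y → Y · (1 + 0.46)^5
     ≈ Y · 6.6338

Percentage change = ((1 + 0.46)^5 − 1) × 100% ≈ 563.4%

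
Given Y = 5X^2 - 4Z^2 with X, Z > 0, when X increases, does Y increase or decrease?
Y increases

Taking the partial derivative:
∂Y/∂X = 10X

∂Y/∂X = 10X > 0 (assuming positive values)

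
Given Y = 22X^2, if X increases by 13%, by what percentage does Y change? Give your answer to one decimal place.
27.7%

For Y = 22X^2:
If X → X(1 + 0.13)
Then Y → Y · (1 + 0.13)^2
     = Y · 1.2769

Percentage change = ((1 + 0.13)^2 − 1) × 100% ≈ 27.7%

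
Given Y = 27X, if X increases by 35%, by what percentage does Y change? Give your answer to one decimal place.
35.0%

For Y = 27X:
If X → X(1 + 0.35)
Then Y → Y · (1 + 0.35)^1
     = Y · 1.3500

Percentage change = ((1 + 0.35)^1 − 1) × 100% = 35.0%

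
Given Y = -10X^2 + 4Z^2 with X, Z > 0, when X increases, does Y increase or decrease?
Y decreases

Taking the partial derivative:
∂Y/∂X = -20X

∂Y/∂X = -20X < 0 (assuming positive values)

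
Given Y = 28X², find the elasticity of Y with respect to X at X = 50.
Elasticity = 2

Elasticity = (dY/dX) · (X/Y)

dY/dX = 56·X
At X = 50: dY/dX = 2800, Y = 70000

Elasticity = 2800 · (50 / 70000) = 2

Interpretation: for a small percentage change in X, the percentage change in Y is approximately 2.00 times as large.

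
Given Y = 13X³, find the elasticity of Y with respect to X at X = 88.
Elasticity = 3

Elasticity = (dY/dX) · (X/Y)

dY/dX = 39·X²
At X = 88: dY/dX = 302016, Y = 8859136

Elasticity = 302016 · (88 / 8859136) = 3

Interpretation: for a small percentage change in X, the percentage change in Y is approximately 3.00 times as large.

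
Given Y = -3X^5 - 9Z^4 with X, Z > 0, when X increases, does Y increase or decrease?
Y decreases

Taking the partial derivative:
∂Y/∂X = -15X^4

∂Y/∂X = -15X^4 < 0 (assuming positive values)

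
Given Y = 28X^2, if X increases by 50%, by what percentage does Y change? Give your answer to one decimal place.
125.0%

For Y = 28X^2:
If X → X(1 + 0.5)
Then Y → Y · (1 + 0.5)^2
     = Y · 2.2500

Percentage change = ((1 + 0.5)^2 − 1) × 100% = 125.0%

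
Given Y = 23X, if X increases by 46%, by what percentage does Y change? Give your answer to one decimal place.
46.0%

For Y = 23X:
If X → X(1 + 0.46)
Then Y → Y · (1 + 0.46)^1
     = Y · 1.4600

Percentage change = ((1 + 0.46)^1 − 1) × 100% = 46.0%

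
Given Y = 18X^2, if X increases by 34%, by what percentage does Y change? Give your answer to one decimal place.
79.6%

For Y = 18X^2:
If X → X(1 + 0.34)
Then Y → Y · (1 + 0.34)^2
     = Y · 1.7956

Percentage change = ((1 + 0.34)^2 − 1) × 100% ≈ 79.6%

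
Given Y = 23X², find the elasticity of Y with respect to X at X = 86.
Elasticity = 2

Elasticity = (dY/dX) · (X/Y)

dY/dX = 46·X
At X = 86: dY/dX = 3956, Y = 170108

Elasticity = 3956 · (86 / 170108) = 2

Interpretation: for a small percentage change in X, the percentage change in Y is approximately 2.00 times as large.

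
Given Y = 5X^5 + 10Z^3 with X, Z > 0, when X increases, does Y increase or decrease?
Y increases

Taking the partial derivative:
∂Y/∂X = 25X^4

∂Y/∂X = 25X^4 > 0 (assuming positive values)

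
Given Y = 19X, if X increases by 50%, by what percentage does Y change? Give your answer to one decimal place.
50.0%

For Y = 19X:
If X → X(1 + 0.5)
Then Y → Y · (1 + 0.5)^1
     = Y · 1.5000

Percentage change = ((1 + 0.5)^1 − 1) × 100% = 50.0%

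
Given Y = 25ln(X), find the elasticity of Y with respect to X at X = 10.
Elasticity = 1/ln(10) ≈ 0.4343

Elasticity = (dY/dX) · (X/Y)

dY/dX = 25/X
At X = 10: dY/dX = 5/2, Y = 25·ln(10)

Elasticity = (5/2) · (10 / (25·ln(10))) = 1/ln(10) ≈ 0.4343

Interpretation: for a small percentage change in X, the percentage change in Y is approximately 0.43 times as large.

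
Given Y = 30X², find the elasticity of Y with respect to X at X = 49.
Elasticity = 2

Elasticity = (dY/dX) · (X/Y)

dY/dX = 60·X
At X = 49: dY/dX = 2940, Y = 72030

Elasticity = 2940 · (49 / 72030) = 2

Interpretation: for a small percentage change in X, the percentage change in Y is approximately 2.00 times as large.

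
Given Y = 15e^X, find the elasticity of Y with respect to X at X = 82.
Elasticity = 82

Elasticity = (dY/dX) · (X/Y)

dY/dX = 15·e^X
At X = 82: dY/dX = 15·e^82, Y = 15·e^82

Elasticity = (15·e^82) · (82 / (15·e^82)) = 82

Interpretation: for a small percentage change in X, the percentage change in Y is approximately 82.00 times as large.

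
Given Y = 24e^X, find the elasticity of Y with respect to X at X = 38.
Elasticity = 38

Elasticity = (dY/dX) · (X/Y)

dY/dX = 24·e^X
At X = 38: dY/dX = 24·e^38, Y = 24·e^38

Elasticity = (24·e^38) · (38 / (24·e^38)) = 38

Interpretation: for a small percentage change in X, the percentage change in Y is approximately 38.00 times as large.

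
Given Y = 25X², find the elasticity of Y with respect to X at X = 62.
Elasticity = 2

Elasticity = (dY/dX) · (X/Y)

dY/dX = 50·X
At X = 62: dY/dX = 3100, Y = 96100

Elasticity = 3100 · (62 / 96100) = 2

Interpretation: for a small percentage change in X, the percentage change in Y is approximately 2.00 times as large.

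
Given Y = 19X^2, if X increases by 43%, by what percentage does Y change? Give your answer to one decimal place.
104.5%

For Y = 19X^2:
If X → X(1 + 0.43)
Then Y → Y · (1 + 0.43)^2
     = Y · 2.0449

Percentage change = ((1 + 0.43)^2 − 1) × 100% ≈ 104.5%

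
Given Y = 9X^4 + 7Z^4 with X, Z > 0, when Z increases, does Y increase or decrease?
Y increases

Taking the partial derivative:
∂Y/∂Z = 28Z^3

∂Y/∂Z = 28Z^3 > 0 (assuming positive values)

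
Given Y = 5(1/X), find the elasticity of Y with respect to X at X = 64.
Elasticity = -1

Elasticity = (dY/dX) · (X/Y)

dY/dX = -5/X²
At X = 64: dY/dX = -5/4096, Y = 5/64

Elasticity = (-5/4096) · (64 / (5/64)) = -1

Interpretation: for a small percentage change in X, the percentage change in Y is approximately -1.00 times as large.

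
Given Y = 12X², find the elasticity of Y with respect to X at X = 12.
Elasticity = 2

Elasticity = (dY/dX) · (X/Y)

dY/dX = 24·X
At X = 12: dY/dX = 288, Y = 1728

Elasticity = 288 · (12 / 1728) = 2

Interpretation: for a small percentage change in X, the percentage change in Y is approximately 2.00 times as large.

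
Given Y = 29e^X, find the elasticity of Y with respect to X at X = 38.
Elasticity = 38

Elasticity = (dY/dX) · (X/Y)

dY/dX = 29·e^X
At X = 38: dY/dX = 29·e^38, Y = 29·e^38

Elasticity = (29·e^38) · (38 / (29·e^38)) = 38

Interpretation: for a small percentage change in X, the percentage change in Y is approximately 38.00 times as large.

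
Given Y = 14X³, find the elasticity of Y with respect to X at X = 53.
Elasticity = 3

Elasticity = (dY/dX) · (X/Y)

dY/dX = 42·X²
At X = 53: dY/dX = 117978, Y = 2084278

Elasticity = 117978 · (53 / 2084278) = 3

Interpretation: for a small percentage change in X, the percentage change in Y is approximately 3.00 times as large.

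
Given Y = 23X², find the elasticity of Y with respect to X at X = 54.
Elasticity = 2

Elasticity = (dY/dX) · (X/Y)

dY/dX = 46·X
At X = 54: dY/dX = 2484, Y = 67068

Elasticity = 2484 · (54 / 67068) = 2

Interpretation: for a small percentage change in X, the percentage change in Y is approximately 2.00 times as large.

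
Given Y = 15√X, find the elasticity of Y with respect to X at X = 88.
Elasticity = 1/2

Elasticity = (dY/dX) · (X/Y)

dY/dX = 15/(2·√X)
At X = 88: dY/dX = 15·√22/88, Y = 30·√22

Elasticity = (15·√22/88) · (88 / (30·√22)) = 1/2

Interpretation: for a small percentage change in X, the percentage change in Y is approximately 0.50 times as large.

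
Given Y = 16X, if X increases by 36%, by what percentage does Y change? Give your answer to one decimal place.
36.0%

For Y = 16X:
If X → X(1 + 0.36)
Then Y → Y · (1 + 0.36)^1
     = Y · 1.3600

Percentage change = ((1 + 0.36)^1 − 1) × 100% = 36.0%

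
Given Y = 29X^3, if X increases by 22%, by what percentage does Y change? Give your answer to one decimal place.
81.6%

For Y = 29X^3:
If X → X(1 + 0.22)
Then Y → Y · (1 + 0.22)^3
     ≈ Y · 1.8158

Percentage change = ((1 + 0.22)^3 − 1) × 100% ≈ 81.6%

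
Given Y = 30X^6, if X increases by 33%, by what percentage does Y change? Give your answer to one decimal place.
453.5%

For Y = 30X^6:
If X → X(1 + 0.33)
Then Y → Y · (1 + 0.33)^6
     ≈ Y · 5.5349

Percentage change = ((1 + 0.33)^6 − 1) × 100% ≈ 453.5%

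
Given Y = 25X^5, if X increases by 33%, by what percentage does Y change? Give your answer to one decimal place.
316.2%

For Y = 25X^5:
If X → X(1 + 0.33)
Then Y → Y · (1 + 0.33)^5
     ≈ Y · 4.1616

Percentage change = ((1 + 0.33)^5 − 1) × 100% ≈ 316.2%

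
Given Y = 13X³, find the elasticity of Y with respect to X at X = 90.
Elasticity = 3

Elasticity = (dY/dX) · (X/Y)

dY/dX = 39·X²
At X = 90: dY/dX = 315900, Y = 9477000

Elasticity = 315900 · (90 / 9477000) = 3

Interpretation: for a small percentage change in X, the percentage change in Y is approximately 3.00 times as large.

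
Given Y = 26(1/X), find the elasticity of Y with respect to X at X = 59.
Elasticity = -1

Elasticity = (dY/dX) · (X/Y)

dY/dX = -26/X²
At X = 59: dY/dX = -26/3481, Y = 26/59

Elasticity = (-26/3481) · (59 / (26/59)) = -1

Interpretation: for a small percentage change in X, the percentage change in Y is approximately -1.00 times as large.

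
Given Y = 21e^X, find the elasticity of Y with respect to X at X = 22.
Elasticity = 22

Elasticity = (dY/dX) · (X/Y)

dY/dX = 21·e^X
At X = 22: dY/dX = 21·e^22, Y = 21·e^22

Elasticity = (21·e^22) · (22 / (21·e^22)) = 22

Interpretation: for a small percentage change in X, the percentage change in Y is approximately 22.00 times as large.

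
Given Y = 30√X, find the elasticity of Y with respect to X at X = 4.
Elasticity = 1/2

Elasticity = (dY/dX) · (X/Y)

dY/dX = 15/√X
At X = 4: dY/dX = 15/2, Y = 60

Elasticity = (15/2) · (4 / 60) = 1/2

Interpretation: for a small percentage change in X, the percentage change in Y is approximately 0.50 times as large.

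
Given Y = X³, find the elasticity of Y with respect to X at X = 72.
Elasticity = 3

Elasticity = (dY/dX) · (X/Y)

dY/dX = 3·X²
At X = 72: dY/dX = 15552, Y = 373248

Elasticity = 15552 · (72 / 373248) = 3

Interpretation: for a small percentage change in X, the percentage change in Y is approximately 3.00 times as large.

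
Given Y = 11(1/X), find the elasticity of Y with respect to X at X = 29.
Elasticity = -1

Elasticity = (dY/dX) · (X/Y)

dY/dX = -11/X²
At X = 29: dY/dX = -11/841, Y = 11/29

Elasticity = (-11/841) · (29 / (11/29)) = -1

Interpretation: for a small percentage change in X, the percentage change in Y is approximately -1.00 times as large.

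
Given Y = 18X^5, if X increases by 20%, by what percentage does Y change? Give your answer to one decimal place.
148.8%

For Y = 18X^5:
If X → X(1 + 0.2)
Then Y → Y · (1 + 0.2)^5
     ≈ Y · 2.4883

Percentage change = ((1 + 0.2)^5 − 1) × 100% ≈ 148.8%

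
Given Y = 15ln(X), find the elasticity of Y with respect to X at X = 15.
Elasticity = 1/ln(15) ≈ 0.3693

Elasticity = (dY/dX) · (X/Y)

dY/dX = 15/X
At X = 15: dY/dX = 1, Y = 15·ln(15)

Elasticity = 1 · (15 / (15·ln(15))) = 1/ln(15) ≈ 0.3693

Interpretation: for a small percentage change in X, the percentage change in Y is approximately 0.37 times as large.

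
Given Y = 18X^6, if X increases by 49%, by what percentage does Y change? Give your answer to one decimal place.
994.3%

For Y = 18X^6:
If X → X(1 + 0.49)
Then Y → Y · (1 + 0.49)^6
     ≈ Y · 10.9425

Percentage change = ((1 + 0.49)^6 − 1) × 100% ≈ 994.3%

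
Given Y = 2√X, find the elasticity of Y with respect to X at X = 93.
Elasticity = 1/2

Elasticity = (dY/dX) · (X/Y)

dY/dX = 1/√X
At X = 93: dY/dX = √93/93, Y = 2·√93

Elasticity = (√93/93) · (93 / (2·√93)) = 1/2

Interpretation: for a small percentage change in X, the percentage change in Y is approximately 0.50 times as large.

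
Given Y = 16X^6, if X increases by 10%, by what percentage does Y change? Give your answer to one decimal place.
77.2%

For Y = 16X^6:
If X → X(1 + 0.1)
Then Y → Y · (1 + 0.1)^6
     ≈ Y · 1.7716

Percentage change = ((1 + 0.1)^6 − 1) × 100% ≈ 77.2%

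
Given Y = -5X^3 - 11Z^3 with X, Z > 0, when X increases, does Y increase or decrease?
Y decreases

Taking the partial derivative:
∂Y/∂X = -15X^2

∂Y/∂X = -15X^2 < 0 (assuming positive values)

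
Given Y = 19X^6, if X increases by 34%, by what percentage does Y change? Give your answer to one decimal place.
478.9%

For Y = 19X^6:
If X → X(1 + 0.34)
Then Y → Y · (1 + 0.34)^6
     ≈ Y · 5.7893

Percentage change = ((1 + 0.34)^6 − 1) × 100% ≈ 478.9%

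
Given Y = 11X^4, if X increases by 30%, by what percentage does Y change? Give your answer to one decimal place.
185.6%

For Y = 11X^4:
If X → X(1 + 0.3)
Then Y → Y · (1 + 0.3)^4
     = Y · 2.8561

Percentage change = ((1 + 0.3)^4 − 1) × 100% ≈ 185.6%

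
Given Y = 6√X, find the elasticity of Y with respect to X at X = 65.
Elasticity = 1/2

Elasticity = (dY/dX) · (X/Y)

dY/dX = 3/√X
At X = 65: dY/dX = 3·√65/65, Y = 6·√65

Elasticity = (3·√65/65) · (65 / (6·√65)) = 1/2

Interpretation: for a small percentage change in X, the percentage change in Y is approximately 0.50 times as large.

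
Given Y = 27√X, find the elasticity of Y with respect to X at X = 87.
Elasticity = 1/2

Elasticity = (dY/dX) · (X/Y)

dY/dX = 27/(2·√X)
At X = 87: dY/dX = 9·√87/58, Y = 27·√87

Elasticity = (9·√87/58) · (87 / (27·√87)) = 1/2

Interpretation: for a small percentage change in X, the percentage change in Y is approximately 0.50 times as large.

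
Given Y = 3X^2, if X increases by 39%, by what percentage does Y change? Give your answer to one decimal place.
93.2%

For Y = 3X^2:
If X → X(1 + 0.39)
Then Y → Y · (1 + 0.39)^2
     = Y · 1.9321

Percentage change = ((1 + 0.39)^2 − 1) × 100% ≈ 93.2%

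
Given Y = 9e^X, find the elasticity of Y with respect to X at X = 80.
Elasticity = 80

Elasticity = (dY/dX) · (X/Y)

dY/dX = 9·e^X
At X = 80: dY/dX = 9·e^80, Y = 9·e^80

Elasticity = (9·e^80) · (80 / (9·e^80)) = 80

Interpretation: for a small percentage change in X, the percentage change in Y is approximately 80.00 times as large.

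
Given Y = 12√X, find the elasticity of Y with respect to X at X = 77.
Elasticity = 1/2

Elasticity = (dY/dX) · (X/Y)

dY/dX = 6/√X
At X = 77: dY/dX = 6·√77/77, Y = 12·√77

Elasticity = (6·√77/77) · (77 / (12·√77)) = 1/2

Interpretation: for a small percentage change in X, the percentage change in Y is approximately 0.50 times as large.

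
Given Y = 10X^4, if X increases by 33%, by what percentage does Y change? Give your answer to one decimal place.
212.9%

For Y = 10X^4:
If X → X(1 + 0.33)
Then Y → Y · (1 + 0.33)^4
     ≈ Y · 3.1290

Percentage change = ((1 + 0.33)^4 − 1) × 100% ≈ 212.9%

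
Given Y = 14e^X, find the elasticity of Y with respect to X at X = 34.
Elasticity = 34

Elasticity = (dY/dX) · (X/Y)

dY/dX = 14·e^X
At X = 34: dY/dX = 14·e^34, Y = 14·e^34

Elasticity = (14·e^34) · (34 / (14·e^34)) = 34

Interpretation: for a small percentage change in X, the percentage change in Y is approximately 34.00 times as large.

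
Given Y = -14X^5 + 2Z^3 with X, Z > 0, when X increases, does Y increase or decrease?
Y decreases

Taking the partial derivative:
∂Y/∂X = -70X^4

∂Y/∂X = -70X^4 < 0 (assuming positive values)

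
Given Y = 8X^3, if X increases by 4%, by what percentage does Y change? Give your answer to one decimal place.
12.5%

For Y = 8X^3:
If X → X(1 + 0.04)
Then Y → Y · (1 + 0.04)^3
     ≈ Y · 1.1249

Percentage change = ((1 + 0.04)^3 − 1) × 100% ≈ 12.5%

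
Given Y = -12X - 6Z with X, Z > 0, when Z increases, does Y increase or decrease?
Y decreases

Taking the partial derivative:
∂Y/∂Z = -6

∂Y/∂Z = -6 < 0 (assuming positive values)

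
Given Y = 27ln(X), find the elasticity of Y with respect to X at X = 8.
Elasticity = 1/ln(8) ≈ 0.4809

Elasticity = (dY/dX) · (X/Y)

dY/dX = 27/X
At X = 8: dY/dX = 27/8, Y = 27·ln(8)

Elasticity = (27/8) · (8 / (27·ln(8))) = 1/ln(8) ≈ 0.4809

Interpretation: for a small percentage change in X, the percentage change in Y is approximately 0.48 times as large.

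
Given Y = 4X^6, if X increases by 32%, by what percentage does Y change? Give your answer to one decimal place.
429.0%

For Y = 4X^6:
If X → X(1 + 0.32)
Then Y → Y · (1 + 0.32)^6
     ≈ Y · 5.2899

Percentage change = ((1 + 0.32)^6 − 1) × 100% ≈ 429.0%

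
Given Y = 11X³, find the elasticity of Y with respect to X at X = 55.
Elasticity = 3

Elasticity = (dY/dX) · (X/Y)

dY/dX = 33·X²
At X = 55: dY/dX = 99825, Y = 1830125

Elasticity = 99825 · (55 / 1830125) = 3

Interpretation: for a small percentage change in X, the percentage change in Y is approximately 3.00 times as large.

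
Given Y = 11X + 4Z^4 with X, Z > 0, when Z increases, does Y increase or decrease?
Y increases

Taking the partial derivative:
∂Y/∂Z = 16Z^3

∂Y/∂Z = 16Z^3 > 0 (assuming positive values)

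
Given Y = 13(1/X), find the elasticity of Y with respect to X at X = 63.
Elasticity = -1

Elasticity = (dY/dX) · (X/Y)

dY/dX = -13/X²
At X = 63: dY/dX = -13/3969, Y = 13/63

Elasticity = (-13/3969) · (63 / (13/63)) = -1

Interpretation: for a small percentage change in X, the percentage change in Y is approximately -1.00 times as large.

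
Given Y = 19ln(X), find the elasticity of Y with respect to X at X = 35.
Elasticity = 1/ln(35) ≈ 0.2813

Elasticity = (dY/dX) · (X/Y)

dY/dX = 19/X
At X = 35: dY/dX = 19/35, Y = 19·ln(35)

Elasticity = (19/35) · (35 / (19·ln(35))) = 1/ln(35) ≈ 0.2813

Interpretation: for a small percentage change in X, the percentage change in Y is approximately 0.28 times as large.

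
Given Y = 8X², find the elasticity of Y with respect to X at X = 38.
Elasticity = 2

Elasticity = (dY/dX) · (X/Y)

dY/dX = 16·X
At X = 38: dY/dX = 608, Y = 11552

Elasticity = 608 · (38 / 11552) = 2

Interpretation: for a small percentage change in X, the percentage change in Y is approximately 2.00 times as large.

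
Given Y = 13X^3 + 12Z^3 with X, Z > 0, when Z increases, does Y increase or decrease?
Y increases

Taking the partial derivative:
∂Y/∂Z = 36Z^2

∂Y/∂Z = 36Z^2 > 0 (assuming positive values)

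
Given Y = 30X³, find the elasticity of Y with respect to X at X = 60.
Elasticity = 3

Elasticity = (dY/dX) · (X/Y)

dY/dX = 90·X²
At X = 60: dY/dX = 324000, Y = 6480000

Elasticity = 324000 · (60 / 6480000) = 3

Interpretation: for a small percentage change in X, the percentage change in Y is approximately 3.00 times as large.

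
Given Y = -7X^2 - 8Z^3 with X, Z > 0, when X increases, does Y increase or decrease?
Y decreases

Taking the partial derivative:
∂Y/∂X = -14X

∂Y/∂X = -14X < 0 (assuming positive values)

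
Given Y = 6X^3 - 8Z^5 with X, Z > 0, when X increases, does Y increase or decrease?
Y increases

Taking the partial derivative:
∂Y/∂X = 18X^2

∂Y/∂X = 18X^2 > 0 (assuming positive values)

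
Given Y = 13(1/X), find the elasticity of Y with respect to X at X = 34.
Elasticity = -1

Elasticity = (dY/dX) · (X/Y)

dY/dX = -13/X²
At X = 34: dY/dX = -13/1156, Y = 13/34

Elasticity = (-13/1156) · (34 / (13/34)) = -1

Interpretation: for a small percentage change in X, the percentage change in Y is approximately -1.00 times as large.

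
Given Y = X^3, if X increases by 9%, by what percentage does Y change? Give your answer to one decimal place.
29.5%

For Y = X^3:
If X → X(1 + 0.09)
Then Y → Y · (1 + 0.09)^3
     ≈ Y · 1.2950

Percentage change = ((1 + 0.09)^3 − 1) × 100% ≈ 29.5%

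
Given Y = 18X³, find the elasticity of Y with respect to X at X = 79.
Elasticity = 3

Elasticity = (dY/dX) · (X/Y)

dY/dX = 54·X²
At X = 79: dY/dX = 337014, Y = 8874702

Elasticity = 337014 · (79 / 8874702) = 3

Interpretation: for a small percentage change in X, the percentage change in Y is approximately 3.00 times as large.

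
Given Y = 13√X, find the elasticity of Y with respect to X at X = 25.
Elasticity = 1/2

Elasticity = (dY/dX) · (X/Y)

dY/dX = 13/(2·√X)
At X = 25: dY/dX = 13/10, Y = 65

Elasticity = (13/10) · (25 / 65) = 1/2

Interpretation: for a small percentage change in X, the percentage change in Y is approximately 0.50 times as large.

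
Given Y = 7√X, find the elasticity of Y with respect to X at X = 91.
Elasticity = 1/2

Elasticity = (dY/dX) · (X/Y)

dY/dX = 7/(2·√X)
At X = 91: dY/dX = √91/26, Y = 7·√91

Elasticity = (√91/26) · (91 / (7·√91)) = 1/2

Interpretation: for a small percentage change in X, the percentage change in Y is approximately 0.50 times as large.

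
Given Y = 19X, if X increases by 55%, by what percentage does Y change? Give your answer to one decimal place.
55.0%

For Y = 19X:
If X → X(1 + 0.55)
Then Y → Y · (1 + 0.55)^1
     = Y · 1.5500

Percentage change = ((1 + 0.55)^1 − 1) × 100% = 55.0%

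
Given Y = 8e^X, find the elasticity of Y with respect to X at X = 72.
Elasticity = 72

Elasticity = (dY/dX) · (X/Y)

dY/dX = 8·e^X
At X = 72: dY/dX = 8·e^72, Y = 8·e^72

Elasticity = (8·e^72) · (72 / (8·e^72)) = 72

Interpretation: for a small percentage change in X, the percentage change in Y is approximately 72.00 times as large.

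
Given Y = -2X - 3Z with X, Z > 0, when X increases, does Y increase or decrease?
Y decreases

Taking the partial derivative:
∂Y/∂X = -2

∂Y/∂X = -2 < 0 (assuming positive values)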